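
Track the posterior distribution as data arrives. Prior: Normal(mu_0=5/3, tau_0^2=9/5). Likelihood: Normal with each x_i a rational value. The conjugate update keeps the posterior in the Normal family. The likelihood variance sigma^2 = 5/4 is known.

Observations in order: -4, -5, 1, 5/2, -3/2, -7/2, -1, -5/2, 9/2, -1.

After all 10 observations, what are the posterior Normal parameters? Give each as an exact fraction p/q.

mu_0=-1009/1155, tau_0^2=9/77

obs 1: x=-4 → posterior Normal(-307/183, 45/61)
obs 2: x=-5 → posterior Normal(-847/291, 45/97)
obs 3: x=1 → posterior Normal(-739/399, 45/133)
obs 4: x=5/2 → posterior Normal(-469/507, 45/169)
obs 5: x=-3/2 → posterior Normal(-631/615, 9/41)
obs 6: x=-7/2 → posterior Normal(-1009/723, 45/241)
obs 7: x=-1 → posterior Normal(-1117/831, 45/277)
obs 8: x=-5/2 → posterior Normal(-1387/939, 45/313)
obs 9: x=9/2 → posterior Normal(-901/1047, 45/349)
obs 10: x=-1 → posterior Normal(-1009/1155, 9/77)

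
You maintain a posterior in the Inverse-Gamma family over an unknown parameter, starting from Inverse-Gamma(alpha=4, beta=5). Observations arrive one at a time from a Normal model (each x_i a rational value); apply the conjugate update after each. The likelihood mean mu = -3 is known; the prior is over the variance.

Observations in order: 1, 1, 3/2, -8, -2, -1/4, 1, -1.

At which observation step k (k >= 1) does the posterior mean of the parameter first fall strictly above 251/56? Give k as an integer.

k = 2

obs 1: x=1 → posterior Inverse-Gamma(9/2, 13)
obs 2: x=1 → posterior Inverse-Gamma(5, 21)
obs 3: x=3/2 → posterior Inverse-Gamma(11/2, 249/8)
obs 4: x=-8 → posterior Inverse-Gamma(6, 349/8)
obs 5: x=-2 → posterior Inverse-Gamma(13/2, 353/8)
obs 6: x=-1/4 → posterior Inverse-Gamma(7, 1533/32)
obs 7: x=1 → posterior Inverse-Gamma(15/2, 1789/32)
obs 8: x=-1 → posterior Inverse-Gamma(8, 1853/32)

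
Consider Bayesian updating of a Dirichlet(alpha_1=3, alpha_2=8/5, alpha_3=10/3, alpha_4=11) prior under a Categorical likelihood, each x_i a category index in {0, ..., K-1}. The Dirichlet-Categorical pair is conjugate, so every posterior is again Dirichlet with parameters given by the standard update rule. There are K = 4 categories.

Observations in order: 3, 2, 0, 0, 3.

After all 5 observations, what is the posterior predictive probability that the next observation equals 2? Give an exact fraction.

65/359

obs 1: x=3 → posterior Dirichlet(3, 8/5, 10/3, 12)
obs 2: x=2 → posterior Dirichlet(3, 8/5, 13/3, 12)
obs 3: x=0 → posterior Dirichlet(4, 8/5, 13/3, 12)
obs 4: x=0 → posterior Dirichlet(5, 8/5, 13/3, 12)
obs 5: x=3 → posterior Dirichlet(5, 8/5, 13/3, 13)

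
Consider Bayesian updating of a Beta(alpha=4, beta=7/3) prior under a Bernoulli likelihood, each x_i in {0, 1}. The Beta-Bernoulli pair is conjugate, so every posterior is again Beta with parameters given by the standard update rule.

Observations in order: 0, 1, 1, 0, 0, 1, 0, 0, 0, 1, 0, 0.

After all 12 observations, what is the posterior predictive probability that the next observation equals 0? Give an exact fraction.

31/55

obs 1: x=0 → posterior Beta(4, 10/3)
obs 2: x=1 → posterior Beta(5, 10/3)
obs 3: x=1 → posterior Beta(6, 10/3)
obs 4: x=0 → posterior Beta(6, 13/3)
obs 5: x=0 → posterior Beta(6, 16/3)
obs 6: x=1 → posterior Beta(7, 16/3)
obs 7: x=0 → posterior Beta(7, 19/3)
obs 8: x=0 → posterior Beta(7, 22/3)
obs 9: x=0 → posterior Beta(7, 25/3)
obs 10: x=1 → posterior Beta(8, 25/3)
obs 11: x=0 → posterior Beta(8, 28/3)
obs 12: x=0 → posterior Beta(8, 31/3)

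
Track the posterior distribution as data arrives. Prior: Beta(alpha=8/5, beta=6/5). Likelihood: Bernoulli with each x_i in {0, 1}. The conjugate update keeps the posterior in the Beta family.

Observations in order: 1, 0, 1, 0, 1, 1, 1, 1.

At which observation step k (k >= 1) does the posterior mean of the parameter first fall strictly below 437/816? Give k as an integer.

obs 1: x=1 → posterior Beta(13/5, 6/5)
obs 2: x=0 → posterior Beta(13/5, 11/5)
obs 3: x=1 → posterior Beta(18/5, 11/5)
obs 4: x=0 → posterior Beta(18/5, 16/5)
obs 5: x=1 → posterior Beta(23/5, 16/5)
obs 6: x=1 → posterior Beta(28/5, 16/5)
obs 7: x=1 → posterior Beta(33/5, 16/5)
obs 8: x=1 → posterior Beta(38/5, 16/5)

k = 4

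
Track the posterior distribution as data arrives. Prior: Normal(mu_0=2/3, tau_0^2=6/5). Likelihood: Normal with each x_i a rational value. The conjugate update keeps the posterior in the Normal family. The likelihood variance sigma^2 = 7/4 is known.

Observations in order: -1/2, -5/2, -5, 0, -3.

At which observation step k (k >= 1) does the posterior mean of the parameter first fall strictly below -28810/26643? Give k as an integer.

obs 1: x=-1/2 → posterior Normal(34/177, 42/59)
obs 2: x=-5/2 → posterior Normal(-146/249, 42/83)
obs 3: x=-5 → posterior Normal(-506/321, 42/107)
obs 4: x=0 → posterior Normal(-506/393, 42/131)
obs 5: x=-3 → posterior Normal(-722/465, 42/155)

k = 3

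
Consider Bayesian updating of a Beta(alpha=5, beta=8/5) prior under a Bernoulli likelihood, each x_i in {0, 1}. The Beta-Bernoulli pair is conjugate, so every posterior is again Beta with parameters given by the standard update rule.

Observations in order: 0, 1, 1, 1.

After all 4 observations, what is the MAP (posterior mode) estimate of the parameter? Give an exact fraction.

obs 1: x=0 → posterior Beta(5, 13/5)
obs 2: x=1 → posterior Beta(6, 13/5)
obs 3: x=1 → posterior Beta(7, 13/5)
obs 4: x=1 → posterior Beta(8, 13/5)

35/43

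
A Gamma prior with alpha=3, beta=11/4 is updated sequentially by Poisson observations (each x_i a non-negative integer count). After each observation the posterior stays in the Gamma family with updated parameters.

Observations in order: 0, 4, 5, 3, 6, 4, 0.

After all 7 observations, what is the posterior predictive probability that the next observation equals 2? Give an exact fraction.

obs 1: x=0 → posterior Gamma(3, 15/4)
obs 2: x=4 → posterior Gamma(7, 19/4)
obs 3: x=5 → posterior Gamma(12, 23/4)
obs 4: x=3 → posterior Gamma(15, 27/4)
obs 5: x=6 → posterior Gamma(21, 31/4)
obs 6: x=4 → posterior Gamma(25, 35/4)
obs 7: x=0 → posterior Gamma(25, 39/4)

31089842311612053058987054397628308549194800/126954558834210268249846442662975710502469107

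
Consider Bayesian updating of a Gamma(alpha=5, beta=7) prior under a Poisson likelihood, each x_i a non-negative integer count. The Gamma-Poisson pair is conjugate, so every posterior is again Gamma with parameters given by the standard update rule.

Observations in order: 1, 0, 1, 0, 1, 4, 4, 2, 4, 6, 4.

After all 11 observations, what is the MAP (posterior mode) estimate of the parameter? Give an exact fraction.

31/18

obs 1: x=1 → posterior Gamma(6, 8)
obs 2: x=0 → posterior Gamma(6, 9)
obs 3: x=1 → posterior Gamma(7, 10)
obs 4: x=0 → posterior Gamma(7, 11)
obs 5: x=1 → posterior Gamma(8, 12)
obs 6: x=4 → posterior Gamma(12, 13)
obs 7: x=4 → posterior Gamma(16, 14)
obs 8: x=2 → posterior Gamma(18, 15)
obs 9: x=4 → posterior Gamma(22, 16)
obs 10: x=6 → posterior Gamma(28, 17)
obs 11: x=4 → posterior Gamma(32, 18)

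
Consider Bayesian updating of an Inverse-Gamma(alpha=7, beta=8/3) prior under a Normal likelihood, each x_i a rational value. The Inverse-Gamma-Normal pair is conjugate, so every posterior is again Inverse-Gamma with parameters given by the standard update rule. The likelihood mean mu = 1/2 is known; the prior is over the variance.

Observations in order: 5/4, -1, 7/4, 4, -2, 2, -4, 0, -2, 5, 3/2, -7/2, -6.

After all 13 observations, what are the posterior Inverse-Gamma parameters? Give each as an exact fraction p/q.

obs 1: x=5/4 → posterior Inverse-Gamma(15/2, 283/96)
obs 2: x=-1 → posterior Inverse-Gamma(8, 391/96)
obs 3: x=7/4 → posterior Inverse-Gamma(17/2, 233/48)
obs 4: x=4 → posterior Inverse-Gamma(9, 527/48)
obs 5: x=-2 → posterior Inverse-Gamma(19/2, 677/48)
obs 6: x=2 → posterior Inverse-Gamma(10, 731/48)
obs 7: x=-4 → posterior Inverse-Gamma(21/2, 1217/48)
obs 8: x=0 → posterior Inverse-Gamma(11, 1223/48)
obs 9: x=-2 → posterior Inverse-Gamma(23/2, 1373/48)
obs 10: x=5 → posterior Inverse-Gamma(12, 1859/48)
obs 11: x=3/2 → posterior Inverse-Gamma(25/2, 1883/48)
obs 12: x=-7/2 → posterior Inverse-Gamma(13, 2267/48)
obs 13: x=-6 → posterior Inverse-Gamma(27/2, 3281/48)

alpha=27/2, beta=3281/48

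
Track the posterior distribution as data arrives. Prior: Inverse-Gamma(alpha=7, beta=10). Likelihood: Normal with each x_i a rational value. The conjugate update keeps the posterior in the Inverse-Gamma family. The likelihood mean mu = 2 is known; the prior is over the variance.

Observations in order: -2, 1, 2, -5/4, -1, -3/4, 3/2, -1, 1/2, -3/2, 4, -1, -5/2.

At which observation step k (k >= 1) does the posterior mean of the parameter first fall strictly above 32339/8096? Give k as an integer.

k = 11

obs 1: x=-2 → posterior Inverse-Gamma(15/2, 18)
obs 2: x=1 → posterior Inverse-Gamma(8, 37/2)
obs 3: x=2 → posterior Inverse-Gamma(17/2, 37/2)
obs 4: x=-5/4 → posterior Inverse-Gamma(9, 761/32)
obs 5: x=-1 → posterior Inverse-Gamma(19/2, 905/32)
obs 6: x=-3/4 → posterior Inverse-Gamma(10, 513/16)
obs 7: x=3/2 → posterior Inverse-Gamma(21/2, 515/16)
obs 8: x=-1 → posterior Inverse-Gamma(11, 587/16)
obs 9: x=1/2 → posterior Inverse-Gamma(23/2, 605/16)
obs 10: x=-3/2 → posterior Inverse-Gamma(12, 703/16)
obs 11: x=4 → posterior Inverse-Gamma(25/2, 735/16)
obs 12: x=-1 → posterior Inverse-Gamma(13, 807/16)
obs 13: x=-5/2 → posterior Inverse-Gamma(27/2, 969/16)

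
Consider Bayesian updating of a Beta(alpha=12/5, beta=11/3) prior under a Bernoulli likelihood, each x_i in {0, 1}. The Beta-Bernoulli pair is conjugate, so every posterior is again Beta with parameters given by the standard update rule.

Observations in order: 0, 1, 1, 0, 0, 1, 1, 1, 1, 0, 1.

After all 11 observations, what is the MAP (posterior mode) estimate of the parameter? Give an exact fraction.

63/113

obs 1: x=0 → posterior Beta(12/5, 14/3)
obs 2: x=1 → posterior Beta(17/5, 14/3)
obs 3: x=1 → posterior Beta(22/5, 14/3)
obs 4: x=0 → posterior Beta(22/5, 17/3)
obs 5: x=0 → posterior Beta(22/5, 20/3)
obs 6: x=1 → posterior Beta(27/5, 20/3)
obs 7: x=1 → posterior Beta(32/5, 20/3)
obs 8: x=1 → posterior Beta(37/5, 20/3)
obs 9: x=1 → posterior Beta(42/5, 20/3)
obs 10: x=0 → posterior Beta(42/5, 23/3)
obs 11: x=1 → posterior Beta(47/5, 23/3)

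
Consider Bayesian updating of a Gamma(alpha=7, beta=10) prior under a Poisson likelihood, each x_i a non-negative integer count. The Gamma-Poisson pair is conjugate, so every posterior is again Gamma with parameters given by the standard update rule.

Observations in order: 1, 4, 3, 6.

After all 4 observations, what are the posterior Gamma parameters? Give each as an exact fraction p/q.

obs 1: x=1 → posterior Gamma(8, 11)
obs 2: x=4 → posterior Gamma(12, 12)
obs 3: x=3 → posterior Gamma(15, 13)
obs 4: x=6 → posterior Gamma(21, 14)

alpha=21, beta=14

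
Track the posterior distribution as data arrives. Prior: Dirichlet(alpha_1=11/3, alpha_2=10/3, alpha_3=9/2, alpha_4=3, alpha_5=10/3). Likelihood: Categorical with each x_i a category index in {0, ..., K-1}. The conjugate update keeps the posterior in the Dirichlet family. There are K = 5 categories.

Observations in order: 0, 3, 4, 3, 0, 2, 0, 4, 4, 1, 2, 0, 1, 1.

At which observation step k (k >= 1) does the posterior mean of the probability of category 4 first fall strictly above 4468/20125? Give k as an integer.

k = 9

obs 1: x=0 → posterior Dirichlet(14/3, 10/3, 9/2, 3, 10/3)
obs 2: x=3 → posterior Dirichlet(14/3, 10/3, 9/2, 4, 10/3)
obs 3: x=4 → posterior Dirichlet(14/3, 10/3, 9/2, 4, 13/3)
obs 4: x=3 → posterior Dirichlet(14/3, 10/3, 9/2, 5, 13/3)
obs 5: x=0 → posterior Dirichlet(17/3, 10/3, 9/2, 5, 13/3)
obs 6: x=2 → posterior Dirichlet(17/3, 10/3, 11/2, 5, 13/3)
obs 7: x=0 → posterior Dirichlet(20/3, 10/3, 11/2, 5, 13/3)
obs 8: x=4 → posterior Dirichlet(20/3, 10/3, 11/2, 5, 16/3)
obs 9: x=4 → posterior Dirichlet(20/3, 10/3, 11/2, 5, 19/3)
obs 10: x=1 → posterior Dirichlet(20/3, 13/3, 11/2, 5, 19/3)
obs 11: x=2 → posterior Dirichlet(20/3, 13/3, 13/2, 5, 19/3)
obs 12: x=0 → posterior Dirichlet(23/3, 13/3, 13/2, 5, 19/3)
obs 13: x=1 → posterior Dirichlet(23/3, 16/3, 13/2, 5, 19/3)
obs 14: x=1 → posterior Dirichlet(23/3, 19/3, 13/2, 5, 19/3)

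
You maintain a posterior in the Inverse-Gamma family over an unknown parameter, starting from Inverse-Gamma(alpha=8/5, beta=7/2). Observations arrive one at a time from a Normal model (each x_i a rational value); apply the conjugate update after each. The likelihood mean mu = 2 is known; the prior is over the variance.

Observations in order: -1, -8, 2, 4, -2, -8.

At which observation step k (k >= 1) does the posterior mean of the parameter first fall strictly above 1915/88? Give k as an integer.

obs 1: x=-1 → posterior Inverse-Gamma(21/10, 8)
obs 2: x=-8 → posterior Inverse-Gamma(13/5, 58)
obs 3: x=2 → posterior Inverse-Gamma(31/10, 58)
obs 4: x=4 → posterior Inverse-Gamma(18/5, 60)
obs 5: x=-2 → posterior Inverse-Gamma(41/10, 68)
obs 6: x=-8 → posterior Inverse-Gamma(23/5, 118)

k = 2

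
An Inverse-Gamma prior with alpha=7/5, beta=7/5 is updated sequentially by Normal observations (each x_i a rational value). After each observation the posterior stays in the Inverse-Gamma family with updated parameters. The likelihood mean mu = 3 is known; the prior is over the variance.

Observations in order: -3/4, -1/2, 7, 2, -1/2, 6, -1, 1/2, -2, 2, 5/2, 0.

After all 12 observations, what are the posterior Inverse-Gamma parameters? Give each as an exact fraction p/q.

alpha=37/5, beta=9989/160

obs 1: x=-3/4 → posterior Inverse-Gamma(19/10, 1349/160)
obs 2: x=-1/2 → posterior Inverse-Gamma(12/5, 2329/160)
obs 3: x=7 → posterior Inverse-Gamma(29/10, 3609/160)
obs 4: x=2 → posterior Inverse-Gamma(17/5, 3689/160)
obs 5: x=-1/2 → posterior Inverse-Gamma(39/10, 4669/160)
obs 6: x=6 → posterior Inverse-Gamma(22/5, 5389/160)
obs 7: x=-1 → posterior Inverse-Gamma(49/10, 6669/160)
obs 8: x=1/2 → posterior Inverse-Gamma(27/5, 7169/160)
obs 9: x=-2 → posterior Inverse-Gamma(59/10, 9169/160)
obs 10: x=2 → posterior Inverse-Gamma(32/5, 9249/160)
obs 11: x=5/2 → posterior Inverse-Gamma(69/10, 9269/160)
obs 12: x=0 → posterior Inverse-Gamma(37/5, 9989/160)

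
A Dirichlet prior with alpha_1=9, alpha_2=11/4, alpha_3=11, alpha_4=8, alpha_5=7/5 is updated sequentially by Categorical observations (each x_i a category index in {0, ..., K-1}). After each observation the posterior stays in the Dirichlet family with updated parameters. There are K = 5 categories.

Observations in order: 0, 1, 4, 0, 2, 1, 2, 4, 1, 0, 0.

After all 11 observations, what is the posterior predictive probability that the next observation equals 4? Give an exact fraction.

68/863

obs 1: x=0 → posterior Dirichlet(10, 11/4, 11, 8, 7/5)
obs 2: x=1 → posterior Dirichlet(10, 15/4, 11, 8, 7/5)
obs 3: x=4 → posterior Dirichlet(10, 15/4, 11, 8, 12/5)
obs 4: x=0 → posterior Dirichlet(11, 15/4, 11, 8, 12/5)
obs 5: x=2 → posterior Dirichlet(11, 15/4, 12, 8, 12/5)
obs 6: x=1 → posterior Dirichlet(11, 19/4, 12, 8, 12/5)
obs 7: x=2 → posterior Dirichlet(11, 19/4, 13, 8, 12/5)
obs 8: x=4 → posterior Dirichlet(11, 19/4, 13, 8, 17/5)
obs 9: x=1 → posterior Dirichlet(11, 23/4, 13, 8, 17/5)
obs 10: x=0 → posterior Dirichlet(12, 23/4, 13, 8, 17/5)
obs 11: x=0 → posterior Dirichlet(13, 23/4, 13, 8, 17/5)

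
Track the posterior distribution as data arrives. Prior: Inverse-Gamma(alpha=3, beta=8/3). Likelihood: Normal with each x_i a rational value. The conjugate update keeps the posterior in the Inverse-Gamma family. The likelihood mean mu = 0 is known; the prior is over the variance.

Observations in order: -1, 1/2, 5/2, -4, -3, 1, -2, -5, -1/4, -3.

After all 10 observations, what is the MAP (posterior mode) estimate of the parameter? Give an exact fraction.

obs 1: x=-1 → posterior Inverse-Gamma(7/2, 19/6)
obs 2: x=1/2 → posterior Inverse-Gamma(4, 79/24)
obs 3: x=5/2 → posterior Inverse-Gamma(9/2, 77/12)
obs 4: x=-4 → posterior Inverse-Gamma(5, 173/12)
obs 5: x=-3 → posterior Inverse-Gamma(11/2, 227/12)
obs 6: x=1 → posterior Inverse-Gamma(6, 233/12)
obs 7: x=-2 → posterior Inverse-Gamma(13/2, 257/12)
obs 8: x=-5 → posterior Inverse-Gamma(7, 407/12)
obs 9: x=-1/4 → posterior Inverse-Gamma(15/2, 3259/96)
obs 10: x=-3 → posterior Inverse-Gamma(8, 3691/96)

3691/864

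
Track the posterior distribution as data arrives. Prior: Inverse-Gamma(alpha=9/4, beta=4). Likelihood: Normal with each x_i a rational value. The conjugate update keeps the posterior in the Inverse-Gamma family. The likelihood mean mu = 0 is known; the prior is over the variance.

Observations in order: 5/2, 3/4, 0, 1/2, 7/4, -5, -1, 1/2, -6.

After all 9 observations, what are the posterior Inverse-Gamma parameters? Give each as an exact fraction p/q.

obs 1: x=5/2 → posterior Inverse-Gamma(11/4, 57/8)
obs 2: x=3/4 → posterior Inverse-Gamma(13/4, 237/32)
obs 3: x=0 → posterior Inverse-Gamma(15/4, 237/32)
obs 4: x=1/2 → posterior Inverse-Gamma(17/4, 241/32)
obs 5: x=7/4 → posterior Inverse-Gamma(19/4, 145/16)
obs 6: x=-5 → posterior Inverse-Gamma(21/4, 345/16)
obs 7: x=-1 → posterior Inverse-Gamma(23/4, 353/16)
obs 8: x=1/2 → posterior Inverse-Gamma(25/4, 355/16)
obs 9: x=-6 → posterior Inverse-Gamma(27/4, 643/16)

alpha=27/4, beta=643/16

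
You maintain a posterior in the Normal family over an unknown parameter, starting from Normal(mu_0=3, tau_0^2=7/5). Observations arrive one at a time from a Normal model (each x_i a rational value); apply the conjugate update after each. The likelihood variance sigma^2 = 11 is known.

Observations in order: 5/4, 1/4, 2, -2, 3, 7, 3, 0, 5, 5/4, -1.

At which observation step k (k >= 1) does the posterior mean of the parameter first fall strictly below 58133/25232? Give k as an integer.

k = 4

obs 1: x=5/4 → posterior Normal(695/248, 77/62)
obs 2: x=1/4 → posterior Normal(117/46, 77/69)
obs 3: x=2 → posterior Normal(379/152, 77/76)
obs 4: x=-2 → posterior Normal(351/166, 77/83)
obs 5: x=3 → posterior Normal(131/60, 77/90)
obs 6: x=7 → posterior Normal(491/194, 77/97)
obs 7: x=3 → posterior Normal(41/16, 77/104)
obs 8: x=0 → posterior Normal(533/222, 77/111)
obs 9: x=5 → posterior Normal(603/236, 77/118)
obs 10: x=5/4 → posterior Normal(1241/500, 77/125)
obs 11: x=-1 → posterior Normal(1213/528, 7/12)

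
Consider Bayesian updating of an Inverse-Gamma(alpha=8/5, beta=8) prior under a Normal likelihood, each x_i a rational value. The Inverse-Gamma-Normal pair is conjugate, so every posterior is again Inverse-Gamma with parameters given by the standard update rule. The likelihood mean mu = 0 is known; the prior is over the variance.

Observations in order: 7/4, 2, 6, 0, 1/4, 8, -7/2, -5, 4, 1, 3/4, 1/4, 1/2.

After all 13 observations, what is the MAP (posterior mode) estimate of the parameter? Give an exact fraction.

obs 1: x=7/4 → posterior Inverse-Gamma(21/10, 305/32)
obs 2: x=2 → posterior Inverse-Gamma(13/5, 369/32)
obs 3: x=6 → posterior Inverse-Gamma(31/10, 945/32)
obs 4: x=0 → posterior Inverse-Gamma(18/5, 945/32)
obs 5: x=1/4 → posterior Inverse-Gamma(41/10, 473/16)
obs 6: x=8 → posterior Inverse-Gamma(23/5, 985/16)
obs 7: x=-7/2 → posterior Inverse-Gamma(51/10, 1083/16)
obs 8: x=-5 → posterior Inverse-Gamma(28/5, 1283/16)
obs 9: x=4 → posterior Inverse-Gamma(61/10, 1411/16)
obs 10: x=1 → posterior Inverse-Gamma(33/5, 1419/16)
obs 11: x=3/4 → posterior Inverse-Gamma(71/10, 2847/32)
obs 12: x=1/4 → posterior Inverse-Gamma(38/5, 89)
obs 13: x=1/2 → posterior Inverse-Gamma(81/10, 713/8)

3565/364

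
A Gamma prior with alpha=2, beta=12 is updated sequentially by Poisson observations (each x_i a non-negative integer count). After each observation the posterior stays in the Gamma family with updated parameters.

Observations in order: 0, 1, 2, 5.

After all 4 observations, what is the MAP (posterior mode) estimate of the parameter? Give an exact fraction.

obs 1: x=0 → posterior Gamma(2, 13)
obs 2: x=1 → posterior Gamma(3, 14)
obs 3: x=2 → posterior Gamma(5, 15)
obs 4: x=5 → posterior Gamma(10, 16)

9/16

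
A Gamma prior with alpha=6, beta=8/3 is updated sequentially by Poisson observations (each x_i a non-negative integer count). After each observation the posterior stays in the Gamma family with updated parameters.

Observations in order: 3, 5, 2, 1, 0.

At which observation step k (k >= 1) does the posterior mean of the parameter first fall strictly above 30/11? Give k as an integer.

k = 2

obs 1: x=3 → posterior Gamma(9, 11/3)
obs 2: x=5 → posterior Gamma(14, 14/3)
obs 3: x=2 → posterior Gamma(16, 17/3)
obs 4: x=1 → posterior Gamma(17, 20/3)
obs 5: x=0 → posterior Gamma(17, 23/3)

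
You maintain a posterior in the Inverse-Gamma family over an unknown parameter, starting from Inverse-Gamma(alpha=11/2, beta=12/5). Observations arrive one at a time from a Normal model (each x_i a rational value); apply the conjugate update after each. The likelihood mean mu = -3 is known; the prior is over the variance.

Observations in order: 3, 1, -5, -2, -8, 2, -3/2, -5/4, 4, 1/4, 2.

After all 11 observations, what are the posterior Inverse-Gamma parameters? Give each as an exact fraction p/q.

obs 1: x=3 → posterior Inverse-Gamma(6, 102/5)
obs 2: x=1 → posterior Inverse-Gamma(13/2, 142/5)
obs 3: x=-5 → posterior Inverse-Gamma(7, 152/5)
obs 4: x=-2 → posterior Inverse-Gamma(15/2, 309/10)
obs 5: x=-8 → posterior Inverse-Gamma(8, 217/5)
obs 6: x=2 → posterior Inverse-Gamma(17/2, 559/10)
obs 7: x=-3/2 → posterior Inverse-Gamma(9, 2281/40)
obs 8: x=-5/4 → posterior Inverse-Gamma(19/2, 9369/160)
obs 9: x=4 → posterior Inverse-Gamma(10, 13289/160)
obs 10: x=1/4 → posterior Inverse-Gamma(21/2, 7067/80)
obs 11: x=2 → posterior Inverse-Gamma(11, 8067/80)

alpha=11, beta=8067/80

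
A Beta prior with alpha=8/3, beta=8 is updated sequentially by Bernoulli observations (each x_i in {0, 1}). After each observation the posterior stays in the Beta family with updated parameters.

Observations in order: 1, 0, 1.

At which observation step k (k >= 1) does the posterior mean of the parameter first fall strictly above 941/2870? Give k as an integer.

obs 1: x=1 → posterior Beta(11/3, 8)
obs 2: x=0 → posterior Beta(11/3, 9)
obs 3: x=1 → posterior Beta(14/3, 9)

k = 3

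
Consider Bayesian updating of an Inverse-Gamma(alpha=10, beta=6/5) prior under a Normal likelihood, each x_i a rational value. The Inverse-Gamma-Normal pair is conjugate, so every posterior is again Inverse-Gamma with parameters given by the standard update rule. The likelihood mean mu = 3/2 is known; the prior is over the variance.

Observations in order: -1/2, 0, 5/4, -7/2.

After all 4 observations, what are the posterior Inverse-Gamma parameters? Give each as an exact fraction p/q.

alpha=12, beta=2697/160

obs 1: x=-1/2 → posterior Inverse-Gamma(21/2, 16/5)
obs 2: x=0 → posterior Inverse-Gamma(11, 173/40)
obs 3: x=5/4 → posterior Inverse-Gamma(23/2, 697/160)
obs 4: x=-7/2 → posterior Inverse-Gamma(12, 2697/160)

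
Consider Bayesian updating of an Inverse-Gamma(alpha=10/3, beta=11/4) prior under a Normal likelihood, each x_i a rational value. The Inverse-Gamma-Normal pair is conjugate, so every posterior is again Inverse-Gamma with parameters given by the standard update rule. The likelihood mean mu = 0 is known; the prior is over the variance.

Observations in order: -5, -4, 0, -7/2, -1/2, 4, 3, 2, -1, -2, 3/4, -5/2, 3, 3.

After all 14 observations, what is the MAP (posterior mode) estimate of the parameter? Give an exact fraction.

obs 1: x=-5 → posterior Inverse-Gamma(23/6, 61/4)
obs 2: x=-4 → posterior Inverse-Gamma(13/3, 93/4)
obs 3: x=0 → posterior Inverse-Gamma(29/6, 93/4)
obs 4: x=-7/2 → posterior Inverse-Gamma(16/3, 235/8)
obs 5: x=-1/2 → posterior Inverse-Gamma(35/6, 59/2)
obs 6: x=4 → posterior Inverse-Gamma(19/3, 75/2)
obs 7: x=3 → posterior Inverse-Gamma(41/6, 42)
obs 8: x=2 → posterior Inverse-Gamma(22/3, 44)
obs 9: x=-1 → posterior Inverse-Gamma(47/6, 89/2)
obs 10: x=-2 → posterior Inverse-Gamma(25/3, 93/2)
obs 11: x=3/4 → posterior Inverse-Gamma(53/6, 1497/32)
obs 12: x=-5/2 → posterior Inverse-Gamma(28/3, 1597/32)
obs 13: x=3 → posterior Inverse-Gamma(59/6, 1741/32)
obs 14: x=3 → posterior Inverse-Gamma(31/3, 1885/32)

5655/1088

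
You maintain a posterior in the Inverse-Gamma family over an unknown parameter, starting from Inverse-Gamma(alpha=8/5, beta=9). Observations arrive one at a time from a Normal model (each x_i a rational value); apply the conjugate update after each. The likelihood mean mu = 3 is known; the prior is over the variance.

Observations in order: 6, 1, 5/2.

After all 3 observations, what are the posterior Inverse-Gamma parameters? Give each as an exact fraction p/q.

alpha=31/10, beta=125/8

obs 1: x=6 → posterior Inverse-Gamma(21/10, 27/2)
obs 2: x=1 → posterior Inverse-Gamma(13/5, 31/2)
obs 3: x=5/2 → posterior Inverse-Gamma(31/10, 125/8)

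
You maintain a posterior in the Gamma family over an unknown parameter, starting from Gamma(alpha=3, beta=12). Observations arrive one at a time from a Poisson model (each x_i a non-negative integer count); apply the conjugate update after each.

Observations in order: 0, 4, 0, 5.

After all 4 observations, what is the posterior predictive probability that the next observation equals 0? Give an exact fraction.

obs 1: x=0 → posterior Gamma(3, 13)
obs 2: x=4 → posterior Gamma(7, 14)
obs 3: x=0 → posterior Gamma(7, 15)
obs 4: x=5 → posterior Gamma(12, 16)

281474976710656/582622237229761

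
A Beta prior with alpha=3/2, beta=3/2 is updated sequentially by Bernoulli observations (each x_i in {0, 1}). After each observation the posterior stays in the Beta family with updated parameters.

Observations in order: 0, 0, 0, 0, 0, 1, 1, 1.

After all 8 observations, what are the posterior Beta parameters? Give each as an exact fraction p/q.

obs 1: x=0 → posterior Beta(3/2, 5/2)
obs 2: x=0 → posterior Beta(3/2, 7/2)
obs 3: x=0 → posterior Beta(3/2, 9/2)
obs 4: x=0 → posterior Beta(3/2, 11/2)
obs 5: x=0 → posterior Beta(3/2, 13/2)
obs 6: x=1 → posterior Beta(5/2, 13/2)
obs 7: x=1 → posterior Beta(7/2, 13/2)
obs 8: x=1 → posterior Beta(9/2, 13/2)

alpha=9/2, beta=13/2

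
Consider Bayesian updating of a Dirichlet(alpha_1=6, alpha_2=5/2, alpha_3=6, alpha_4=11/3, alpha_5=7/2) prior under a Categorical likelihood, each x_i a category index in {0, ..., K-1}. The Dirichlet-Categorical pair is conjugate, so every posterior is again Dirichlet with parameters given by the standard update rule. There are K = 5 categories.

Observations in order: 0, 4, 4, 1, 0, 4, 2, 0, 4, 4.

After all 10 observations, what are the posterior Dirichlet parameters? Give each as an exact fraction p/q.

alpha_1=9, alpha_2=7/2, alpha_3=7, alpha_4=11/3, alpha_5=17/2

obs 1: x=0 → posterior Dirichlet(7, 5/2, 6, 11/3, 7/2)
obs 2: x=4 → posterior Dirichlet(7, 5/2, 6, 11/3, 9/2)
obs 3: x=4 → posterior Dirichlet(7, 5/2, 6, 11/3, 11/2)
obs 4: x=1 → posterior Dirichlet(7, 7/2, 6, 11/3, 11/2)
obs 5: x=0 → posterior Dirichlet(8, 7/2, 6, 11/3, 11/2)
obs 6: x=4 → posterior Dirichlet(8, 7/2, 6, 11/3, 13/2)
obs 7: x=2 → posterior Dirichlet(8, 7/2, 7, 11/3, 13/2)
obs 8: x=0 → posterior Dirichlet(9, 7/2, 7, 11/3, 13/2)
obs 9: x=4 → posterior Dirichlet(9, 7/2, 7, 11/3, 15/2)
obs 10: x=4 → posterior Dirichlet(9, 7/2, 7, 11/3, 17/2)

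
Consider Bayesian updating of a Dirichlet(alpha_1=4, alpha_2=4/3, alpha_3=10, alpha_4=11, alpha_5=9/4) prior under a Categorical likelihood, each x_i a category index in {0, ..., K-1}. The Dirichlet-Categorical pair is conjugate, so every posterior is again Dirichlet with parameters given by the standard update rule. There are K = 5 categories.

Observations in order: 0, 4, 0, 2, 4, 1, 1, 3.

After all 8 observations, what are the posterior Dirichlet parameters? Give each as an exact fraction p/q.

obs 1: x=0 → posterior Dirichlet(5, 4/3, 10, 11, 9/4)
obs 2: x=4 → posterior Dirichlet(5, 4/3, 10, 11, 13/4)
obs 3: x=0 → posterior Dirichlet(6, 4/3, 10, 11, 13/4)
obs 4: x=2 → posterior Dirichlet(6, 4/3, 11, 11, 13/4)
obs 5: x=4 → posterior Dirichlet(6, 4/3, 11, 11, 17/4)
obs 6: x=1 → posterior Dirichlet(6, 7/3, 11, 11, 17/4)
obs 7: x=1 → posterior Dirichlet(6, 10/3, 11, 11, 17/4)
obs 8: x=3 → posterior Dirichlet(6, 10/3, 11, 12, 17/4)

alpha_1=6, alpha_2=10/3, alpha_3=11, alpha_4=12, alpha_5=17/4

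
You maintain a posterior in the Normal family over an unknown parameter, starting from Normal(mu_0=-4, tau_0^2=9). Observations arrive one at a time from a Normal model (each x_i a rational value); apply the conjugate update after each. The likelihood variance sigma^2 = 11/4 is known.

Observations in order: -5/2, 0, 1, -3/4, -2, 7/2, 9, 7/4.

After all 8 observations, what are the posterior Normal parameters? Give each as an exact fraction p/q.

mu_0=316/299, tau_0^2=99/299

obs 1: x=-5/2 → posterior Normal(-134/47, 99/47)
obs 2: x=0 → posterior Normal(-134/83, 99/83)
obs 3: x=1 → posterior Normal(-14/17, 99/119)
obs 4: x=-3/4 → posterior Normal(-25/31, 99/155)
obs 5: x=-2 → posterior Normal(-197/191, 99/191)
obs 6: x=7/2 → posterior Normal(-71/227, 99/227)
obs 7: x=9 → posterior Normal(253/263, 99/263)
obs 8: x=7/4 → posterior Normal(316/299, 99/299)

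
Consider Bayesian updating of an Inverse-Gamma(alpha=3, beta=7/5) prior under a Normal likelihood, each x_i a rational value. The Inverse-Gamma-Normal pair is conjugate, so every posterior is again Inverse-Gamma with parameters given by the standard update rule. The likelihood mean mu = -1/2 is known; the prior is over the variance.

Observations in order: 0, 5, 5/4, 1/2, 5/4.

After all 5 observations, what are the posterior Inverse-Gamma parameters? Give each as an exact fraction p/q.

obs 1: x=0 → posterior Inverse-Gamma(7/2, 61/40)
obs 2: x=5 → posterior Inverse-Gamma(4, 333/20)
obs 3: x=5/4 → posterior Inverse-Gamma(9/2, 2909/160)
obs 4: x=1/2 → posterior Inverse-Gamma(5, 2989/160)
obs 5: x=5/4 → posterior Inverse-Gamma(11/2, 1617/80)

alpha=11/2, beta=1617/80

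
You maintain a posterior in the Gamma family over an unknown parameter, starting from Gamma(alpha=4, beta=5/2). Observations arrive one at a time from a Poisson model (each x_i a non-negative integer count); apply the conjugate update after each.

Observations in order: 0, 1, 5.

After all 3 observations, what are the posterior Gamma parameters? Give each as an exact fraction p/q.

alpha=10, beta=11/2

obs 1: x=0 → posterior Gamma(4, 7/2)
obs 2: x=1 → posterior Gamma(5, 9/2)
obs 3: x=5 → posterior Gamma(10, 11/2)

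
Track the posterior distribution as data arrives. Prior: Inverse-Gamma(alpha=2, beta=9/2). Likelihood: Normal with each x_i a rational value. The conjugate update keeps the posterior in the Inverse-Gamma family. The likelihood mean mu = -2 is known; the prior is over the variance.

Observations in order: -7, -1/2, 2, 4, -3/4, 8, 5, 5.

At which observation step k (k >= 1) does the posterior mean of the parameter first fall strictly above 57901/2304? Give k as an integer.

obs 1: x=-7 → posterior Inverse-Gamma(5/2, 17)
obs 2: x=-1/2 → posterior Inverse-Gamma(3, 145/8)
obs 3: x=2 → posterior Inverse-Gamma(7/2, 209/8)
obs 4: x=4 → posterior Inverse-Gamma(4, 353/8)
obs 5: x=-3/4 → posterior Inverse-Gamma(9/2, 1437/32)
obs 6: x=8 → posterior Inverse-Gamma(5, 3037/32)
obs 7: x=5 → posterior Inverse-Gamma(11/2, 3821/32)
obs 8: x=5 → posterior Inverse-Gamma(6, 4605/32)

k = 7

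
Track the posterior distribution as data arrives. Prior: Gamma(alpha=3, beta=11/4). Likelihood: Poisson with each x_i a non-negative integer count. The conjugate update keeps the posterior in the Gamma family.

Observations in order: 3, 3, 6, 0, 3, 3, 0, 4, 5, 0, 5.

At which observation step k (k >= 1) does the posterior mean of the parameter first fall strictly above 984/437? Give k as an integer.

obs 1: x=3 → posterior Gamma(6, 15/4)
obs 2: x=3 → posterior Gamma(9, 19/4)
obs 3: x=6 → posterior Gamma(15, 23/4)
obs 4: x=0 → posterior Gamma(15, 27/4)
obs 5: x=3 → posterior Gamma(18, 31/4)
obs 6: x=3 → posterior Gamma(21, 35/4)
obs 7: x=0 → posterior Gamma(21, 39/4)
obs 8: x=4 → posterior Gamma(25, 43/4)
obs 9: x=5 → posterior Gamma(30, 47/4)
obs 10: x=0 → posterior Gamma(30, 51/4)
obs 11: x=5 → posterior Gamma(35, 55/4)

k = 3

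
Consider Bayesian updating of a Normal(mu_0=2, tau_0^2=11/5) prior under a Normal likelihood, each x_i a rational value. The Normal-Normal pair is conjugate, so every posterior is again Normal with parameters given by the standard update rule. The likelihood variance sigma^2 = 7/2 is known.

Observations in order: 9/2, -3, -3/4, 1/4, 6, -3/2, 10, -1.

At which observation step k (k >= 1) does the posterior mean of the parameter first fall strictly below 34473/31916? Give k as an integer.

k = 3

obs 1: x=9/2 → posterior Normal(169/57, 77/57)
obs 2: x=-3 → posterior Normal(103/79, 77/79)
obs 3: x=-3/4 → posterior Normal(173/202, 77/101)
obs 4: x=1/4 → posterior Normal(92/123, 77/123)
obs 5: x=6 → posterior Normal(224/145, 77/145)
obs 6: x=-3/2 → posterior Normal(191/167, 77/167)
obs 7: x=10 → posterior Normal(137/63, 11/27)
obs 8: x=-1 → posterior Normal(389/211, 77/211)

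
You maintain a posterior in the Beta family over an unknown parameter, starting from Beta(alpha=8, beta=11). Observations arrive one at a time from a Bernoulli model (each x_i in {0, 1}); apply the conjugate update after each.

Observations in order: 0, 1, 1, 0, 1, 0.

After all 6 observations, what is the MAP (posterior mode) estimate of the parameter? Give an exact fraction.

10/23

obs 1: x=0 → posterior Beta(8, 12)
obs 2: x=1 → posterior Beta(9, 12)
obs 3: x=1 → posterior Beta(10, 12)
obs 4: x=0 → posterior Beta(10, 13)
obs 5: x=1 → posterior Beta(11, 13)
obs 6: x=0 → posterior Beta(11, 14)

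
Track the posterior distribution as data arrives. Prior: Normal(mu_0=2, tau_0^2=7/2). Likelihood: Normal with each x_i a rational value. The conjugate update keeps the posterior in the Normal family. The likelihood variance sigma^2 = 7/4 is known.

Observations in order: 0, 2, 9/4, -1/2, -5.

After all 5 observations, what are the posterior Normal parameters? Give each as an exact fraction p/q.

mu_0=-1/22, tau_0^2=7/22

obs 1: x=0 → posterior Normal(2/3, 7/6)
obs 2: x=2 → posterior Normal(6/5, 7/10)
obs 3: x=9/4 → posterior Normal(3/2, 1/2)
obs 4: x=-1/2 → posterior Normal(19/18, 7/18)
obs 5: x=-5 → posterior Normal(-1/22, 7/22)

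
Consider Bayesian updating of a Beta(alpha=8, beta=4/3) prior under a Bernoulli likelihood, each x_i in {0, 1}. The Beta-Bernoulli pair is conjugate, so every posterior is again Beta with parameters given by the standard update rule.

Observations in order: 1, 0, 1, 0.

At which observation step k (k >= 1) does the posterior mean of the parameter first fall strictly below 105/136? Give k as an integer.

k = 4

obs 1: x=1 → posterior Beta(9, 4/3)
obs 2: x=0 → posterior Beta(9, 7/3)
obs 3: x=1 → posterior Beta(10, 7/3)
obs 4: x=0 → posterior Beta(10, 10/3)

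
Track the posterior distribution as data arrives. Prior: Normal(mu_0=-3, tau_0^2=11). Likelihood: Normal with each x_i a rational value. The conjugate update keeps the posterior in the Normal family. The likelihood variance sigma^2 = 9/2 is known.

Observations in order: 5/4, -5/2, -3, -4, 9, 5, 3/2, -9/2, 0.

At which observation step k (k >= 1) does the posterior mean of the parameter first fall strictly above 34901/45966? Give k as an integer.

obs 1: x=5/4 → posterior Normal(1/62, 99/31)
obs 2: x=-5/2 → posterior Normal(-109/106, 99/53)
obs 3: x=-3 → posterior Normal(-241/150, 33/25)
obs 4: x=-4 → posterior Normal(-417/194, 99/97)
obs 5: x=9 → posterior Normal(-3/34, 99/119)
obs 6: x=5 → posterior Normal(199/282, 33/47)
obs 7: x=3/2 → posterior Normal(265/326, 99/163)
obs 8: x=-9/2 → posterior Normal(67/370, 99/185)
obs 9: x=0 → posterior Normal(67/414, 11/23)

k = 7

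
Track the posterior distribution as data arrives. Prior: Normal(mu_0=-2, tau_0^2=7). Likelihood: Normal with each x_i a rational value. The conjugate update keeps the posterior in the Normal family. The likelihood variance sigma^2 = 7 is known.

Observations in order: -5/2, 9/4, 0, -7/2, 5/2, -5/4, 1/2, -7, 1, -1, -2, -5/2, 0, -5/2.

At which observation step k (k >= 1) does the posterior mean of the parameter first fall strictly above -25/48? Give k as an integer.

k = 7

obs 1: x=-5/2 → posterior Normal(-9/4, 7/2)
obs 2: x=9/4 → posterior Normal(-3/4, 7/3)
obs 3: x=0 → posterior Normal(-9/16, 7/4)
obs 4: x=-7/2 → posterior Normal(-23/20, 7/5)
obs 5: x=5/2 → posterior Normal(-13/24, 7/6)
obs 6: x=-5/4 → posterior Normal(-9/14, 1)
obs 7: x=1/2 → posterior Normal(-1/2, 7/8)
obs 8: x=-7 → posterior Normal(-11/9, 7/9)
obs 9: x=1 → posterior Normal(-1, 7/10)
obs 10: x=-1 → posterior Normal(-1, 7/11)
obs 11: x=-2 → posterior Normal(-13/12, 7/12)
obs 12: x=-5/2 → posterior Normal(-31/26, 7/13)
obs 13: x=0 → posterior Normal(-31/28, 1/2)
obs 14: x=-5/2 → posterior Normal(-6/5, 7/15)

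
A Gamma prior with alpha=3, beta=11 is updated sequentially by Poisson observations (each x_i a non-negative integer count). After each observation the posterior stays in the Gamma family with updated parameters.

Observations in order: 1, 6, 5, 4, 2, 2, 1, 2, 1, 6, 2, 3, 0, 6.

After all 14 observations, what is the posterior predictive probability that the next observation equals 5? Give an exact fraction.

obs 1: x=1 → posterior Gamma(4, 12)
obs 2: x=6 → posterior Gamma(10, 13)
obs 3: x=5 → posterior Gamma(15, 14)
obs 4: x=4 → posterior Gamma(19, 15)
obs 5: x=2 → posterior Gamma(21, 16)
obs 6: x=2 → posterior Gamma(23, 17)
obs 7: x=1 → posterior Gamma(24, 18)
obs 8: x=2 → posterior Gamma(26, 19)
obs 9: x=1 → posterior Gamma(27, 20)
obs 10: x=6 → posterior Gamma(33, 21)
obs 11: x=2 → posterior Gamma(35, 22)
obs 12: x=3 → posterior Gamma(38, 23)
obs 13: x=0 → posterior Gamma(38, 24)
obs 14: x=6 → posterior Gamma(44, 25)

3457970389641112060041534641274818540068736183457076549530029296875/134764054270773877568538127712586170731907355616942052304134850215936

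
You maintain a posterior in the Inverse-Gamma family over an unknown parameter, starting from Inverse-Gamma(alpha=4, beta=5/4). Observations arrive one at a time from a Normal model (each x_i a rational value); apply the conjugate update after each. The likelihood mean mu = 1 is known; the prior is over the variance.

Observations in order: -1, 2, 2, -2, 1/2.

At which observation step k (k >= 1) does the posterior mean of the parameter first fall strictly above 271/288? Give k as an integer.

k = 3

obs 1: x=-1 → posterior Inverse-Gamma(9/2, 13/4)
obs 2: x=2 → posterior Inverse-Gamma(5, 15/4)
obs 3: x=2 → posterior Inverse-Gamma(11/2, 17/4)
obs 4: x=-2 → posterior Inverse-Gamma(6, 35/4)
obs 5: x=1/2 → posterior Inverse-Gamma(13/2, 71/8)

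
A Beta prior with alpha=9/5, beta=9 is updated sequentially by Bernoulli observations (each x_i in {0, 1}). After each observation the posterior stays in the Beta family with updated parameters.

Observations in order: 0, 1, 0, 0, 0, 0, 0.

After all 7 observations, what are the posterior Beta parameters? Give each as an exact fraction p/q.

alpha=14/5, beta=15

obs 1: x=0 → posterior Beta(9/5, 10)
obs 2: x=1 → posterior Beta(14/5, 10)
obs 3: x=0 → posterior Beta(14/5, 11)
obs 4: x=0 → posterior Beta(14/5, 12)
obs 5: x=0 → posterior Beta(14/5, 13)
obs 6: x=0 → posterior Beta(14/5, 14)
obs 7: x=0 → posterior Beta(14/5, 15)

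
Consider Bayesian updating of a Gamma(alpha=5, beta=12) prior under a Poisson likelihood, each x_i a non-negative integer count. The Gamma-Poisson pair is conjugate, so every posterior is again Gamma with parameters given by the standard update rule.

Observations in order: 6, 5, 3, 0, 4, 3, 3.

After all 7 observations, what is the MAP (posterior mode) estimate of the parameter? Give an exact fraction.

obs 1: x=6 → posterior Gamma(11, 13)
obs 2: x=5 → posterior Gamma(16, 14)
obs 3: x=3 → posterior Gamma(19, 15)
obs 4: x=0 → posterior Gamma(19, 16)
obs 5: x=4 → posterior Gamma(23, 17)
obs 6: x=3 → posterior Gamma(26, 18)
obs 7: x=3 → posterior Gamma(29, 19)

28/19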